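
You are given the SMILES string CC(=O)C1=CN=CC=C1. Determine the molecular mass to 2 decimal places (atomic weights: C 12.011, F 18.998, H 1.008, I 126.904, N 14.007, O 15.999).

121.14 g/mol

First, the molecular formula is C7H7NO (counting implicit H from valence).
  C: 7 × 12.011 = 84.077
  H: 7 × 1.008 = 7.056
  N: 1 × 14.007 = 14.007
  O: 1 × 15.999 = 15.999
Sum: 7×12.011 + 7×1.008 + 1×14.007 + 1×15.999 = 121.139 → 121.14 g/mol.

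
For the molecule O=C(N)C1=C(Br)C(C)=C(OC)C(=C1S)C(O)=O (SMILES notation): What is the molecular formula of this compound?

C10H10BrNO4S

Walk through each heavy atom and fill implicit hydrogens from standard valence (C 4, N 3, O 2, S 2, halogen 1):
  atom 1: O, bond orders sum to 2 (valence 2) → 0 H
  atom 2: C, bond orders sum to 4 (valence 4) → 0 H
  atom 3: N, bond orders sum to 1 (valence 3) → 2 H
  atom 4: C, bond orders sum to 4 (valence 4) → 0 H
  atom 5: C, bond orders sum to 4 (valence 4) → 0 H
  atom 6: Br (halogen, monovalent) → 0 H
  atom 7: C, bond orders sum to 4 (valence 4) → 0 H
  atom 8: C, bond orders sum to 1 (valence 4) → 3 H
  atom 9: C, bond orders sum to 4 (valence 4) → 0 H
  atom 10: O, bond orders sum to 2 (valence 2) → 0 H
  atom 11: C, bond orders sum to 1 (valence 4) → 3 H
  atom 12: C, bond orders sum to 4 (valence 4) → 0 H
  atom 13: C, bond orders sum to 4 (valence 4) → 0 H
  atom 14: S, bond orders sum to 1 (valence 2) → 1 H
  atom 15: C, bond orders sum to 4 (valence 4) → 0 H
  atom 16: O, bond orders sum to 1 (valence 2) → 1 H
  atom 17: O, bond orders sum to 2 (valence 2) → 0 H
Totals → C:10, H:10, Br:1, N:1, O:4, S:1.
In Hill order: C10H10BrNO4S.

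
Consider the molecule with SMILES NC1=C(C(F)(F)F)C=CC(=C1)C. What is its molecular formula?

C8H8F3N

Walk through each heavy atom and fill implicit hydrogens from standard valence (C 4, N 3, O 2, S 2, halogen 1):
  atom 1: N, bond orders sum to 1 (valence 3) → 2 H
  atom 2: C, bond orders sum to 4 (valence 4) → 0 H
  atom 3: C, bond orders sum to 4 (valence 4) → 0 H
  atom 4: C, bond orders sum to 4 (valence 4) → 0 H
  atom 5: F (halogen, monovalent) → 0 H
  atom 6: F (halogen, monovalent) → 0 H
  atom 7: F (halogen, monovalent) → 0 H
  atom 8: C, bond orders sum to 3 (valence 4) → 1 H
  atom 9: C, bond orders sum to 3 (valence 4) → 1 H
  atom 10: C, bond orders sum to 4 (valence 4) → 0 H
  atom 11: C, bond orders sum to 3 (valence 4) → 1 H
  atom 12: C, bond orders sum to 1 (valence 4) → 3 H
Totals → C:8, H:8, F:3, N:1.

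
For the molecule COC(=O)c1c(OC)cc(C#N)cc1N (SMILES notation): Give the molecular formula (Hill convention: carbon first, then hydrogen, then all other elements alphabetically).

Walk through each heavy atom and fill implicit hydrogens from standard valence (C 4, N 3, O 2, S 2, halogen 1); for lowercase aromatic atoms, an aromatic c carries 1 H when it has two neighbours and 0 H with three, and aromatic n carries 0 H:
  atom 1: C, bond orders sum to 1 (valence 4) → 3 H
  atom 2: O, bond orders sum to 2 (valence 2) → 0 H
  atom 3: C, bond orders sum to 4 (valence 4) → 0 H
  atom 4: O, bond orders sum to 2 (valence 2) → 0 H
  atom 5: aromatic c, 3 neighbours → 0 H
  atom 6: aromatic c, 3 neighbours → 0 H
  atom 7: O, bond orders sum to 2 (valence 2) → 0 H
  atom 8: C, bond orders sum to 1 (valence 4) → 3 H
  atom 9: aromatic c, 2 neighbours → 1 H
  atom 10: aromatic c, 3 neighbours → 0 H
  atom 11: C, bond orders sum to 4 (valence 4) → 0 H
  atom 12: N, bond orders sum to 3 (valence 3) → 0 H
  atom 13: aromatic c, 2 neighbours → 1 H
  atom 14: aromatic c, 3 neighbours → 0 H
  atom 15: N, bond orders sum to 1 (valence 3) → 2 H
Totals → C:10, H:10, N:2, O:3.

C10H10N2O3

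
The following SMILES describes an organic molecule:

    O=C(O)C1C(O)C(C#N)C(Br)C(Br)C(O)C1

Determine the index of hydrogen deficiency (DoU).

Degree of unsaturation = (number of rings) + (number of π bonds).
Ring closures in the SMILES: 1.
π bonds: 1 double bond (each 1 DoU), 1 triple bond (each 2 DoU) → 3 DoU from unsaturation.
Total DoU = 1 + 3 = 4.

4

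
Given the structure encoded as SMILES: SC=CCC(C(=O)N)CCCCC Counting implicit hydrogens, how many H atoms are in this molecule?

Walk through each heavy atom and fill implicit hydrogens from standard valence (C 4, N 3, O 2, S 2, halogen 1):
  atom 1: S, bond orders sum to 1 (valence 2) → 1 H
  atom 2: C, bond orders sum to 3 (valence 4) → 1 H
  atom 3: C, bond orders sum to 3 (valence 4) → 1 H
  atom 4: C, bond orders sum to 2 (valence 4) → 2 H
  atom 5: C, bond orders sum to 3 (valence 4) → 1 H
  atom 6: C, bond orders sum to 4 (valence 4) → 0 H
  atom 7: O, bond orders sum to 2 (valence 2) → 0 H
  atom 8: N, bond orders sum to 1 (valence 3) → 2 H
  atom 9: C, bond orders sum to 2 (valence 4) → 2 H
  atom 10: C, bond orders sum to 2 (valence 4) → 2 H
  atom 11: C, bond orders sum to 2 (valence 4) → 2 H
  atom 12: C, bond orders sum to 2 (valence 4) → 2 H
  atom 13: C, bond orders sum to 1 (valence 4) → 3 H
Total hydrogens: 19.

19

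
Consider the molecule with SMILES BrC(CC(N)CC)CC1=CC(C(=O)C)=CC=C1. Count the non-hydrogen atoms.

17

Every atom symbol written in the SMILES (organic subset) is one heavy atom; implicit H are not written.
Heavy atoms by element → Br:1, C:14, N:1, O:1.
Total: 17.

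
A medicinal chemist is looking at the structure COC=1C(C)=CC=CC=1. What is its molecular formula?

C8H10O

Walk through each heavy atom and fill implicit hydrogens from standard valence (C 4, N 3, O 2, S 2, halogen 1):
  atom 1: C, bond orders sum to 1 (valence 4) → 3 H
  atom 2: O, bond orders sum to 2 (valence 2) → 0 H
  atom 3: C, bond orders sum to 4 (valence 4) → 0 H
  atom 4: C, bond orders sum to 4 (valence 4) → 0 H
  atom 5: C, bond orders sum to 1 (valence 4) → 3 H
  atom 6: C, bond orders sum to 3 (valence 4) → 1 H
  atom 7: C, bond orders sum to 3 (valence 4) → 1 H
  atom 8: C, bond orders sum to 3 (valence 4) → 1 H
  atom 9: C, bond orders sum to 3 (valence 4) → 1 H
Totals → C:8, H:10, O:1.
In Hill order: C8H10O.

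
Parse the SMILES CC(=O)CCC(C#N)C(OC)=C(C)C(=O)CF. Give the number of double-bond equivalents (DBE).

Degree of unsaturation = (number of rings) + (number of π bonds).
Ring closures in the SMILES: 0.
π bonds: 3 double bonds (each 1 DoU), 1 triple bond (each 2 DoU) → 5 DoU from unsaturation.
Total DoU = 0 + 5 = 5.

5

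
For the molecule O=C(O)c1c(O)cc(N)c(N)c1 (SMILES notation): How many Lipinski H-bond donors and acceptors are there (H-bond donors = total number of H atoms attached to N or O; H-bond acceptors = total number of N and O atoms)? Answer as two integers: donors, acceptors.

6, 5

Donors: find every N or O and count the H atoms it carries.
  atom 1 (O): bond orders sum to 2 → 0 H
  atom 3 (O): bond orders sum to 1 → 1 H
  atom 6 (O): bond orders sum to 1 → 1 H
  atom 9 (N): bond orders sum to 1 → 2 H
  atom 11 (N): bond orders sum to 1 → 2 H
Lipinski HBD = 6.
Acceptors: N atoms = 2, O atoms = 3 → HBA = 5.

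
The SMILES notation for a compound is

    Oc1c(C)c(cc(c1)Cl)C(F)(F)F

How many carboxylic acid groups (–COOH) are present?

0

Scan the SMILES for the carboxylic acid motif — none present.
Groups that are present: 1 hydroxyl.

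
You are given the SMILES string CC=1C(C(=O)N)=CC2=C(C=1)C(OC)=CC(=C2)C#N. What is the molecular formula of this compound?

Walk through each heavy atom and fill implicit hydrogens from standard valence (C 4, N 3, O 2, S 2, halogen 1):
  atom 1: C, bond orders sum to 1 (valence 4) → 3 H
  atom 2: C, bond orders sum to 4 (valence 4) → 0 H
  atom 3: C, bond orders sum to 4 (valence 4) → 0 H
  atom 4: C, bond orders sum to 4 (valence 4) → 0 H
  atom 5: O, bond orders sum to 2 (valence 2) → 0 H
  atom 6: N, bond orders sum to 1 (valence 3) → 2 H
  atom 7: C, bond orders sum to 3 (valence 4) → 1 H
  atom 8: C, bond orders sum to 4 (valence 4) → 0 H
  atom 9: C, bond orders sum to 4 (valence 4) → 0 H
  atom 10: C, bond orders sum to 3 (valence 4) → 1 H
  atom 11: C, bond orders sum to 4 (valence 4) → 0 H
  atom 12: O, bond orders sum to 2 (valence 2) → 0 H
  atom 13: C, bond orders sum to 1 (valence 4) → 3 H
  atom 14: C, bond orders sum to 3 (valence 4) → 1 H
  atom 15: C, bond orders sum to 4 (valence 4) → 0 H
  atom 16: C, bond orders sum to 3 (valence 4) → 1 H
  atom 17: C, bond orders sum to 4 (valence 4) → 0 H
  atom 18: N, bond orders sum to 3 (valence 3) → 0 H
Totals → C:14, H:12, N:2, O:2.
In Hill order: C14H12N2O2.

C14H12N2O2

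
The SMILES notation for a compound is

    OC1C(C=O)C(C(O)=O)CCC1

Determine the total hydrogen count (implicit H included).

Walk through each heavy atom and fill implicit hydrogens from standard valence (C 4, N 3, O 2, S 2, halogen 1):
  atom 1: O, bond orders sum to 1 (valence 2) → 1 H
  atom 2: C, bond orders sum to 3 (valence 4) → 1 H
  atom 3: C, bond orders sum to 3 (valence 4) → 1 H
  atom 4: C, bond orders sum to 3 (valence 4) → 1 H
  atom 5: O, bond orders sum to 2 (valence 2) → 0 H
  atom 6: C, bond orders sum to 3 (valence 4) → 1 H
  atom 7: C, bond orders sum to 4 (valence 4) → 0 H
  atom 8: O, bond orders sum to 1 (valence 2) → 1 H
  atom 9: O, bond orders sum to 2 (valence 2) → 0 H
  atom 10: C, bond orders sum to 2 (valence 4) → 2 H
  atom 11: C, bond orders sum to 2 (valence 4) → 2 H
  atom 12: C, bond orders sum to 2 (valence 4) → 2 H
Total hydrogens: 12.

12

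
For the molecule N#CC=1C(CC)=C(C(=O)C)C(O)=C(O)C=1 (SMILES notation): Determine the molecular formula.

C11H11NO3

Walk through each heavy atom and fill implicit hydrogens from standard valence (C 4, N 3, O 2, S 2, halogen 1):
  atom 1: N, bond orders sum to 3 (valence 3) → 0 H
  atom 2: C, bond orders sum to 4 (valence 4) → 0 H
  atom 3: C, bond orders sum to 4 (valence 4) → 0 H
  atom 4: C, bond orders sum to 4 (valence 4) → 0 H
  atom 5: C, bond orders sum to 2 (valence 4) → 2 H
  atom 6: C, bond orders sum to 1 (valence 4) → 3 H
  atom 7: C, bond orders sum to 4 (valence 4) → 0 H
  atom 8: C, bond orders sum to 4 (valence 4) → 0 H
  atom 9: O, bond orders sum to 2 (valence 2) → 0 H
  atom 10: C, bond orders sum to 1 (valence 4) → 3 H
  atom 11: C, bond orders sum to 4 (valence 4) → 0 H
  atom 12: O, bond orders sum to 1 (valence 2) → 1 H
  atom 13: C, bond orders sum to 4 (valence 4) → 0 H
  atom 14: O, bond orders sum to 1 (valence 2) → 1 H
  atom 15: C, bond orders sum to 3 (valence 4) → 1 H
Totals → C:11, H:11, N:1, O:3.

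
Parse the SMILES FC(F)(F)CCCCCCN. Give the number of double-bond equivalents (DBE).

Molecular formula: C7H14F3N.
DoU = (2C + 2 + N − H − X) / 2, where X is the halogen count and O/S are ignored.
    = (2·7 + 2 + 1 − 14 − 3) / 2 = 0 / 2 = 0.

0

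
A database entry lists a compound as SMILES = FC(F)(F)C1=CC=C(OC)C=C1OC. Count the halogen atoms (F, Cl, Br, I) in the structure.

Halogen atoms appear at heavy-atom positions 1, 3, 4 (3×F).
Other groups present: 2 ether.
Halogen count: 3.

3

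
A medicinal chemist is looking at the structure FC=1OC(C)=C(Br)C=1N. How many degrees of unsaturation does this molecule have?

3

Molecular formula: C5H5BrFNO.
DoU = (2C + 2 + N − H − X) / 2, where X is the halogen count and O/S are ignored.
    = (2·5 + 2 + 1 − 5 − 2) / 2 = 6 / 2 = 3.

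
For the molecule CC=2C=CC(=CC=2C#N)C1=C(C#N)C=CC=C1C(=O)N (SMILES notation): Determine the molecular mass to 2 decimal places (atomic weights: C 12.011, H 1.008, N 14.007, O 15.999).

First, the molecular formula is C16H11N3O (counting implicit H from valence).
  C: 16 × 12.011 = 192.176
  H: 11 × 1.008 = 11.088
  N: 3 × 14.007 = 42.021
  O: 1 × 15.999 = 15.999
Sum: 16×12.011 + 11×1.008 + 3×14.007 + 1×15.999 = 261.284 → 261.28 g/mol.

261.28 g/mol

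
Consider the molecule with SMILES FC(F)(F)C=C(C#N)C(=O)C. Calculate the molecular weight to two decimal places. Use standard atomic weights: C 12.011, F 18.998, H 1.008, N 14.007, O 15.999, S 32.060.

First, the molecular formula is C6H4F3NO (counting implicit H from valence).
  C: 6 × 12.011 = 72.066
  F: 3 × 18.998 = 56.994
  H: 4 × 1.008 = 4.032
  N: 1 × 14.007 = 14.007
  O: 1 × 15.999 = 15.999
Sum: 6×12.011 + 3×18.998 + 4×1.008 + 1×14.007 + 1×15.999 = 163.098 → 163.10 g/mol.

163.10 g/mol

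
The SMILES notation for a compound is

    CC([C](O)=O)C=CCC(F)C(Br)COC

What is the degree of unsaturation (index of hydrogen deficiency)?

2

Degree of unsaturation = (number of rings) + (number of π bonds).
Ring closures in the SMILES: 0.
π bonds: 2 double bonds (each 1 DoU) → 2 DoU from unsaturation.
Total DoU = 0 + 2 = 2.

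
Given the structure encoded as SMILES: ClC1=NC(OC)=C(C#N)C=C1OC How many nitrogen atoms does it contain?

Scan the SMILES for N atoms (remember two-letter symbols like Cl and Br are single atoms).
Nitrogen count: 2.

2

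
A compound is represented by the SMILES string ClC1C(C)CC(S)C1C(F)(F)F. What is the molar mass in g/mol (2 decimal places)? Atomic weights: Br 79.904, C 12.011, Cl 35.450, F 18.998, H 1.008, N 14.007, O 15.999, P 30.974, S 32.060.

First, the molecular formula is C7H10ClF3S (counting implicit H from valence).
  C: 7 × 12.011 = 84.077
  Cl: 1 × 35.450 = 35.450
  F: 3 × 18.998 = 56.994
  H: 10 × 1.008 = 10.080
  S: 1 × 32.060 = 32.060
Sum: 7×12.011 + 1×35.450 + 3×18.998 + 10×1.008 + 1×32.060 = 218.661 → 218.66 g/mol.

218.66 g/mol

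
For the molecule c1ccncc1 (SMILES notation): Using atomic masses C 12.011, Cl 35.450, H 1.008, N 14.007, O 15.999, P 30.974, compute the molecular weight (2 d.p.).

First, the molecular formula is C5H5N (counting implicit H from valence).
  C: 5 × 12.011 = 60.055
  H: 5 × 1.008 = 5.040
  N: 1 × 14.007 = 14.007
Sum: 5×12.011 + 5×1.008 + 1×14.007 = 79.102 → 79.10 g/mol.

79.10 g/mol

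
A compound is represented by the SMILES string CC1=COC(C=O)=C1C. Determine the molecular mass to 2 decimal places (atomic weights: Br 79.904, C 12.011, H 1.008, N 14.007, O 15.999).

124.14 g/mol

First, the molecular formula is C7H8O2 (counting implicit H from valence).
  C: 7 × 12.011 = 84.077
  H: 8 × 1.008 = 8.064
  O: 2 × 15.999 = 31.998
Sum: 7×12.011 + 8×1.008 + 2×15.999 = 124.139 → 124.14 g/mol.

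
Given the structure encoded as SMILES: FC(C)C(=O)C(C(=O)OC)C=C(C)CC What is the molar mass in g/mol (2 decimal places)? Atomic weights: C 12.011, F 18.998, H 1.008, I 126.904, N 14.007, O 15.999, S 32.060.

216.25 g/mol

First, the molecular formula is C11H17FO3 (counting implicit H from valence).
  C: 11 × 12.011 = 132.121
  F: 1 × 18.998 = 18.998
  H: 17 × 1.008 = 17.136
  O: 3 × 15.999 = 47.997
Sum: 11×12.011 + 1×18.998 + 17×1.008 + 3×15.999 = 216.252 → 216.25 g/mol.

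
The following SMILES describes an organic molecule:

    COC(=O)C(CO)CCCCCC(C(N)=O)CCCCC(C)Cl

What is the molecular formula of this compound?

Walk through each heavy atom and fill implicit hydrogens from standard valence (C 4, N 3, O 2, S 2, halogen 1):
  atom 1: C, bond orders sum to 1 (valence 4) → 3 H
  atom 2: O, bond orders sum to 2 (valence 2) → 0 H
  atom 3: C, bond orders sum to 4 (valence 4) → 0 H
  atom 4: O, bond orders sum to 2 (valence 2) → 0 H
  atom 5: C, bond orders sum to 3 (valence 4) → 1 H
  atom 6: C, bond orders sum to 2 (valence 4) → 2 H
  atom 7: O, bond orders sum to 1 (valence 2) → 1 H
  atom 8: C, bond orders sum to 2 (valence 4) → 2 H
  atom 9: C, bond orders sum to 2 (valence 4) → 2 H
  atom 10: C, bond orders sum to 2 (valence 4) → 2 H
  atom 11: C, bond orders sum to 2 (valence 4) → 2 H
  atom 12: C, bond orders sum to 2 (valence 4) → 2 H
  atom 13: C, bond orders sum to 3 (valence 4) → 1 H
  atom 14: C, bond orders sum to 4 (valence 4) → 0 H
  atom 15: N, bond orders sum to 1 (valence 3) → 2 H
  atom 16: O, bond orders sum to 2 (valence 2) → 0 H
  atom 17: C, bond orders sum to 2 (valence 4) → 2 H
  atom 18: C, bond orders sum to 2 (valence 4) → 2 H
  atom 19: C, bond orders sum to 2 (valence 4) → 2 H
  atom 20: C, bond orders sum to 2 (valence 4) → 2 H
  atom 21: C, bond orders sum to 3 (valence 4) → 1 H
  atom 22: C, bond orders sum to 1 (valence 4) → 3 H
  atom 23: Cl (halogen, monovalent) → 0 H
Totals → C:17, H:32, Cl:1, N:1, O:4.
In Hill order: C17H32ClNO4.

C17H32ClNO4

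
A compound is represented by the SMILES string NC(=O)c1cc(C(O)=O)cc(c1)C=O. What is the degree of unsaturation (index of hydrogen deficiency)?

Molecular formula: C9H7NO4.
DoU = (2C + 2 + N − H − X) / 2, where X is the halogen count and O/S are ignored.
    = (2·9 + 2 + 1 − 7 − 0) / 2 = 14 / 2 = 7.

7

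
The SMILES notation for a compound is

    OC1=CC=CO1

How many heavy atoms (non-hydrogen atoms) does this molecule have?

6

Every atom symbol written in the SMILES (organic subset) is one heavy atom; implicit H are not written.
Heavy atoms by element → C:4, O:2.
Total: 6.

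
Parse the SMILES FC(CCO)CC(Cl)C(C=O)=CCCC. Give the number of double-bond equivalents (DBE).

2

Molecular formula: C11H18ClFO2.
DoU = (2C + 2 + N − H − X) / 2, where X is the halogen count and O/S are ignored.
    = (2·11 + 2 + 0 − 18 − 2) / 2 = 4 / 2 = 2.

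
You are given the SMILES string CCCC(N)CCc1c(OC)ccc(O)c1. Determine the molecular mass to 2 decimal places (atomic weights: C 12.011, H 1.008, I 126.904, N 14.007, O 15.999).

223.32 g/mol

First, the molecular formula is C13H21NO2 (counting implicit H from valence).
  C: 13 × 12.011 = 156.143
  H: 21 × 1.008 = 21.168
  N: 1 × 14.007 = 14.007
  O: 2 × 15.999 = 31.998
Sum: 13×12.011 + 21×1.008 + 1×14.007 + 2×15.999 = 223.316 → 223.32 g/mol.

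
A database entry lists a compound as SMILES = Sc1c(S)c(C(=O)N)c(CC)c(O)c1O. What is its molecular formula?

Walk through each heavy atom and fill implicit hydrogens from standard valence (C 4, N 3, O 2, S 2, halogen 1); for lowercase aromatic atoms, an aromatic c carries 1 H when it has two neighbours and 0 H with three, and aromatic n carries 0 H:
  atom 1: S, bond orders sum to 1 (valence 2) → 1 H
  atom 2: aromatic c, 3 neighbours → 0 H
  atom 3: aromatic c, 3 neighbours → 0 H
  atom 4: S, bond orders sum to 1 (valence 2) → 1 H
  atom 5: aromatic c, 3 neighbours → 0 H
  atom 6: C, bond orders sum to 4 (valence 4) → 0 H
  atom 7: O, bond orders sum to 2 (valence 2) → 0 H
  atom 8: N, bond orders sum to 1 (valence 3) → 2 H
  atom 9: aromatic c, 3 neighbours → 0 H
  atom 10: C, bond orders sum to 2 (valence 4) → 2 H
  atom 11: C, bond orders sum to 1 (valence 4) → 3 H
  atom 12: aromatic c, 3 neighbours → 0 H
  atom 13: O, bond orders sum to 1 (valence 2) → 1 H
  atom 14: aromatic c, 3 neighbours → 0 H
  atom 15: O, bond orders sum to 1 (valence 2) → 1 H
Totals → C:9, H:11, N:1, O:3, S:2.

C9H11NO3S2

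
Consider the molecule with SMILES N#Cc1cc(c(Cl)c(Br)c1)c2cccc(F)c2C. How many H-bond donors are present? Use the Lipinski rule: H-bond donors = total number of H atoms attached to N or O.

0

Donors: find every N or O and count the H atoms it carries.
  atom 1 (N): bond orders sum to 3 → 0 H
Lipinski HBD = 0.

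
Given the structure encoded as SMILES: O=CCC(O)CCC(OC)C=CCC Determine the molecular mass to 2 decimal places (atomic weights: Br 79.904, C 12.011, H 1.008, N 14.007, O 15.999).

200.28 g/mol

First, the molecular formula is C11H20O3 (counting implicit H from valence).
  C: 11 × 12.011 = 132.121
  H: 20 × 1.008 = 20.160
  O: 3 × 15.999 = 47.997
Sum: 11×12.011 + 20×1.008 + 3×15.999 = 200.278 → 200.28 g/mol.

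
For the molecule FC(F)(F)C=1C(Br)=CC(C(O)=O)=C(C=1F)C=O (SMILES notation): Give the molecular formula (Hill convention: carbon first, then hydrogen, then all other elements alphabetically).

Walk through each heavy atom and fill implicit hydrogens from standard valence (C 4, N 3, O 2, S 2, halogen 1):
  atom 1: F (halogen, monovalent) → 0 H
  atom 2: C, bond orders sum to 4 (valence 4) → 0 H
  atom 3: F (halogen, monovalent) → 0 H
  atom 4: F (halogen, monovalent) → 0 H
  atom 5: C, bond orders sum to 4 (valence 4) → 0 H
  atom 6: C, bond orders sum to 4 (valence 4) → 0 H
  atom 7: Br (halogen, monovalent) → 0 H
  atom 8: C, bond orders sum to 3 (valence 4) → 1 H
  atom 9: C, bond orders sum to 4 (valence 4) → 0 H
  atom 10: C, bond orders sum to 4 (valence 4) → 0 H
  atom 11: O, bond orders sum to 1 (valence 2) → 1 H
  atom 12: O, bond orders sum to 2 (valence 2) → 0 H
  atom 13: C, bond orders sum to 4 (valence 4) → 0 H
  atom 14: C, bond orders sum to 4 (valence 4) → 0 H
  atom 15: F (halogen, monovalent) → 0 H
  atom 16: C, bond orders sum to 3 (valence 4) → 1 H
  atom 17: O, bond orders sum to 2 (valence 2) → 0 H
Totals → C:9, H:3, Br:1, F:4, O:3.

C9H3BrF4O3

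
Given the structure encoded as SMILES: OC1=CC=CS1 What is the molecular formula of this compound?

Walk through each heavy atom and fill implicit hydrogens from standard valence (C 4, N 3, O 2, S 2, halogen 1):
  atom 1: O, bond orders sum to 1 (valence 2) → 1 H
  atom 2: C, bond orders sum to 4 (valence 4) → 0 H
  atom 3: C, bond orders sum to 3 (valence 4) → 1 H
  atom 4: C, bond orders sum to 3 (valence 4) → 1 H
  atom 5: C, bond orders sum to 3 (valence 4) → 1 H
  atom 6: S, bond orders sum to 2 (valence 2) → 0 H
Totals → C:4, H:4, O:1, S:1.
In Hill order: C4H4OS.

C4H4OS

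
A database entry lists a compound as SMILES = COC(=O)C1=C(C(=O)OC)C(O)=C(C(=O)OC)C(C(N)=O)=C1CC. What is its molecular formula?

C15H17NO8

Walk through each heavy atom and fill implicit hydrogens from standard valence (C 4, N 3, O 2, S 2, halogen 1):
  atom 1: C, bond orders sum to 1 (valence 4) → 3 H
  atom 2: O, bond orders sum to 2 (valence 2) → 0 H
  atom 3: C, bond orders sum to 4 (valence 4) → 0 H
  atom 4: O, bond orders sum to 2 (valence 2) → 0 H
  atom 5: C, bond orders sum to 4 (valence 4) → 0 H
  atom 6: C, bond orders sum to 4 (valence 4) → 0 H
  atom 7: C, bond orders sum to 4 (valence 4) → 0 H
  atom 8: O, bond orders sum to 2 (valence 2) → 0 H
  atom 9: O, bond orders sum to 2 (valence 2) → 0 H
  atom 10: C, bond orders sum to 1 (valence 4) → 3 H
  atom 11: C, bond orders sum to 4 (valence 4) → 0 H
  atom 12: O, bond orders sum to 1 (valence 2) → 1 H
  atom 13: C, bond orders sum to 4 (valence 4) → 0 H
  atom 14: C, bond orders sum to 4 (valence 4) → 0 H
  atom 15: O, bond orders sum to 2 (valence 2) → 0 H
  atom 16: O, bond orders sum to 2 (valence 2) → 0 H
  atom 17: C, bond orders sum to 1 (valence 4) → 3 H
  atom 18: C, bond orders sum to 4 (valence 4) → 0 H
  atom 19: C, bond orders sum to 4 (valence 4) → 0 H
  atom 20: N, bond orders sum to 1 (valence 3) → 2 H
  atom 21: O, bond orders sum to 2 (valence 2) → 0 H
  atom 22: C, bond orders sum to 4 (valence 4) → 0 H
  atom 23: C, bond orders sum to 2 (valence 4) → 2 H
  atom 24: C, bond orders sum to 1 (valence 4) → 3 H
Totals → C:15, H:17, N:1, O:8.
In Hill order: C15H17NO8.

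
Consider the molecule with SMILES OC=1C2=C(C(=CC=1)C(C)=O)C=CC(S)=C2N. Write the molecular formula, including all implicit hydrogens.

C12H11NO2S

Walk through each heavy atom and fill implicit hydrogens from standard valence (C 4, N 3, O 2, S 2, halogen 1):
  atom 1: O, bond orders sum to 1 (valence 2) → 1 H
  atom 2: C, bond orders sum to 4 (valence 4) → 0 H
  atom 3: C, bond orders sum to 4 (valence 4) → 0 H
  atom 4: C, bond orders sum to 4 (valence 4) → 0 H
  atom 5: C, bond orders sum to 4 (valence 4) → 0 H
  atom 6: C, bond orders sum to 3 (valence 4) → 1 H
  atom 7: C, bond orders sum to 3 (valence 4) → 1 H
  atom 8: C, bond orders sum to 4 (valence 4) → 0 H
  atom 9: C, bond orders sum to 1 (valence 4) → 3 H
  atom 10: O, bond orders sum to 2 (valence 2) → 0 H
  atom 11: C, bond orders sum to 3 (valence 4) → 1 H
  atom 12: C, bond orders sum to 3 (valence 4) → 1 H
  atom 13: C, bond orders sum to 4 (valence 4) → 0 H
  atom 14: S, bond orders sum to 1 (valence 2) → 1 H
  atom 15: C, bond orders sum to 4 (valence 4) → 0 H
  atom 16: N, bond orders sum to 1 (valence 3) → 2 H
Totals → C:12, H:11, N:1, O:2, S:1.
In Hill order: C12H11NO2S.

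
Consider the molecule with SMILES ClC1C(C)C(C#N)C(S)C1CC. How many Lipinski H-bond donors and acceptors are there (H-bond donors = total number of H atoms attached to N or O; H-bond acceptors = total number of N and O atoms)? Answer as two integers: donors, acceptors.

0, 1

Donors: find every N or O and count the H atoms it carries.
  atom 7 (N): bond orders sum to 3 → 0 H
Lipinski HBD = 0.
Acceptors: N atoms = 1, O atoms = 0 → HBA = 1.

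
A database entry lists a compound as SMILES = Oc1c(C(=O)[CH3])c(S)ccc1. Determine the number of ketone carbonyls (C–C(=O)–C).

1

The ketone motif appears at heavy-atom position 4 in the SMILES.
Other groups present: 1 hydroxyl, 1 thiol.
Ketone count: 1.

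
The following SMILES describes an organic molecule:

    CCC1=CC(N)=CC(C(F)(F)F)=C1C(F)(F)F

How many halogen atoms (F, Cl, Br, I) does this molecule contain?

Halogen atoms appear at heavy-atom positions 10, 11, 12, 15, 16, 17 (6×F).
Other groups present: 1 primary amine.
Halogen count: 6.

6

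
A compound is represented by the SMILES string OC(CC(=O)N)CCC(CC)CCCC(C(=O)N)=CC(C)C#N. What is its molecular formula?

C17H29N3O3

Walk through each heavy atom and fill implicit hydrogens from standard valence (C 4, N 3, O 2, S 2, halogen 1):
  atom 1: O, bond orders sum to 1 (valence 2) → 1 H
  atom 2: C, bond orders sum to 3 (valence 4) → 1 H
  atom 3: C, bond orders sum to 2 (valence 4) → 2 H
  atom 4: C, bond orders sum to 4 (valence 4) → 0 H
  atom 5: O, bond orders sum to 2 (valence 2) → 0 H
  atom 6: N, bond orders sum to 1 (valence 3) → 2 H
  atom 7: C, bond orders sum to 2 (valence 4) → 2 H
  atom 8: C, bond orders sum to 2 (valence 4) → 2 H
  atom 9: C, bond orders sum to 3 (valence 4) → 1 H
  atom 10: C, bond orders sum to 2 (valence 4) → 2 H
  atom 11: C, bond orders sum to 1 (valence 4) → 3 H
  atom 12: C, bond orders sum to 2 (valence 4) → 2 H
  atom 13: C, bond orders sum to 2 (valence 4) → 2 H
  atom 14: C, bond orders sum to 2 (valence 4) → 2 H
  atom 15: C, bond orders sum to 4 (valence 4) → 0 H
  atom 16: C, bond orders sum to 4 (valence 4) → 0 H
  atom 17: O, bond orders sum to 2 (valence 2) → 0 H
  atom 18: N, bond orders sum to 1 (valence 3) → 2 H
  atom 19: C, bond orders sum to 3 (valence 4) → 1 H
  atom 20: C, bond orders sum to 3 (valence 4) → 1 H
  atom 21: C, bond orders sum to 1 (valence 4) → 3 H
  atom 22: C, bond orders sum to 4 (valence 4) → 0 H
  atom 23: N, bond orders sum to 3 (valence 3) → 0 H
Totals → C:17, H:29, N:3, O:3.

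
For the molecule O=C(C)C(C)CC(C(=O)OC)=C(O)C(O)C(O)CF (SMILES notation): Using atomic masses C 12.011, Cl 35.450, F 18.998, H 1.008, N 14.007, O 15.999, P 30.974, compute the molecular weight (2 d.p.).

278.28 g/mol

First, the molecular formula is C12H19FO6 (counting implicit H from valence).
  C: 12 × 12.011 = 144.132
  F: 1 × 18.998 = 18.998
  H: 19 × 1.008 = 19.152
  O: 6 × 15.999 = 95.994
Sum: 12×12.011 + 1×18.998 + 19×1.008 + 6×15.999 = 278.276 → 278.28 g/mol.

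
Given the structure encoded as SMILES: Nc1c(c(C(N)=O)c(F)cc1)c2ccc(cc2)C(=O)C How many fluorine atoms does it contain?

Scan the SMILES for F atoms (remember two-letter symbols like Cl and Br are single atoms).
Fluorine count: 1.

1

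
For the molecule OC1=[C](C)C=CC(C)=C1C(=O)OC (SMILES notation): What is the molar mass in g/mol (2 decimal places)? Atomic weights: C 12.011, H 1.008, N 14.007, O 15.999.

180.20 g/mol

First, the molecular formula is C10H12O3 (counting implicit H from valence).
  C: 10 × 12.011 = 120.110
  H: 12 × 1.008 = 12.096
  O: 3 × 15.999 = 47.997
Sum: 10×12.011 + 12×1.008 + 3×15.999 = 180.203 → 180.20 g/mol.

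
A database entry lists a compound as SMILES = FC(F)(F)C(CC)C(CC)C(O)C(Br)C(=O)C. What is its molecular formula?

C11H18BrF3O2

Walk through each heavy atom and fill implicit hydrogens from standard valence (C 4, N 3, O 2, S 2, halogen 1):
  atom 1: F (halogen, monovalent) → 0 H
  atom 2: C, bond orders sum to 4 (valence 4) → 0 H
  atom 3: F (halogen, monovalent) → 0 H
  atom 4: F (halogen, monovalent) → 0 H
  atom 5: C, bond orders sum to 3 (valence 4) → 1 H
  atom 6: C, bond orders sum to 2 (valence 4) → 2 H
  atom 7: C, bond orders sum to 1 (valence 4) → 3 H
  atom 8: C, bond orders sum to 3 (valence 4) → 1 H
  atom 9: C, bond orders sum to 2 (valence 4) → 2 H
  atom 10: C, bond orders sum to 1 (valence 4) → 3 H
  atom 11: C, bond orders sum to 3 (valence 4) → 1 H
  atom 12: O, bond orders sum to 1 (valence 2) → 1 H
  atom 13: C, bond orders sum to 3 (valence 4) → 1 H
  atom 14: Br (halogen, monovalent) → 0 H
  atom 15: C, bond orders sum to 4 (valence 4) → 0 H
  atom 16: O, bond orders sum to 2 (valence 2) → 0 H
  atom 17: C, bond orders sum to 1 (valence 4) → 3 H
Totals → C:11, H:18, Br:1, F:3, O:2.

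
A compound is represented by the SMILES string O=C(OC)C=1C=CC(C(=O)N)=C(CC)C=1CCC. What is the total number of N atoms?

1

Scan the SMILES for N atoms (remember two-letter symbols like Cl and Br are single atoms).
Nitrogen count: 1.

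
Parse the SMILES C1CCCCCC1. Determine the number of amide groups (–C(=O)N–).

0

Scan the SMILES for the amide motif — none present.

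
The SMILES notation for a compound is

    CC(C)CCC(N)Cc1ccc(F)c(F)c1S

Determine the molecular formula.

C13H19F2NS

Walk through each heavy atom and fill implicit hydrogens from standard valence (C 4, N 3, O 2, S 2, halogen 1); for lowercase aromatic atoms, an aromatic c carries 1 H when it has two neighbours and 0 H with three, and aromatic n carries 0 H:
  atom 1: C, bond orders sum to 1 (valence 4) → 3 H
  atom 2: C, bond orders sum to 3 (valence 4) → 1 H
  atom 3: C, bond orders sum to 1 (valence 4) → 3 H
  atom 4: C, bond orders sum to 2 (valence 4) → 2 H
  atom 5: C, bond orders sum to 2 (valence 4) → 2 H
  atom 6: C, bond orders sum to 3 (valence 4) → 1 H
  atom 7: N, bond orders sum to 1 (valence 3) → 2 H
  atom 8: C, bond orders sum to 2 (valence 4) → 2 H
  atom 9: aromatic c, 3 neighbours → 0 H
  atom 10: aromatic c, 2 neighbours → 1 H
  atom 11: aromatic c, 2 neighbours → 1 H
  atom 12: aromatic c, 3 neighbours → 0 H
  atom 13: F (halogen, monovalent) → 0 H
  atom 14: aromatic c, 3 neighbours → 0 H
  atom 15: F (halogen, monovalent) → 0 H
  atom 16: aromatic c, 3 neighbours → 0 H
  atom 17: S, bond orders sum to 1 (valence 2) → 1 H
Totals → C:13, H:19, F:2, N:1, S:1.
In Hill order: C13H19F2NS.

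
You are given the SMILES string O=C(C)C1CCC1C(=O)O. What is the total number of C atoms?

7

Count every carbon token in the SMILES (each C, including those in ring-closure positions and inside branches).
Carbon count: 7.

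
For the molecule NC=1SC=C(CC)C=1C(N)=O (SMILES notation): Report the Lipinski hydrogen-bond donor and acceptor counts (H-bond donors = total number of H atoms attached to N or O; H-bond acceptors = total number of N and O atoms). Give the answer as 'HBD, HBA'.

4, 3

Donors: find every N or O and count the H atoms it carries.
  atom 1 (N): bond orders sum to 1 → 2 H
  atom 10 (N): bond orders sum to 1 → 2 H
  atom 11 (O): bond orders sum to 2 → 0 H
Lipinski HBD = 4.
Acceptors: N atoms = 2, O atoms = 1 → HBA = 3.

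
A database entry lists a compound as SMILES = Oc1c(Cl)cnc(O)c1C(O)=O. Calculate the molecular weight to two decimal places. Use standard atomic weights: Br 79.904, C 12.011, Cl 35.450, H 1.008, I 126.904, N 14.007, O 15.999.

189.55 g/mol

First, the molecular formula is C6H4ClNO4 (counting implicit H from valence).
  C: 6 × 12.011 = 72.066
  Cl: 1 × 35.450 = 35.450
  H: 4 × 1.008 = 4.032
  N: 1 × 14.007 = 14.007
  O: 4 × 15.999 = 63.996
Sum: 6×12.011 + 1×35.450 + 4×1.008 + 1×14.007 + 4×15.999 = 189.551 → 189.55 g/mol.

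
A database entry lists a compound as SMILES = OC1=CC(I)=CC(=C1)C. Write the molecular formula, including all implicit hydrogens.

C7H7IO

Walk through each heavy atom and fill implicit hydrogens from standard valence (C 4, N 3, O 2, S 2, halogen 1):
  atom 1: O, bond orders sum to 1 (valence 2) → 1 H
  atom 2: C, bond orders sum to 4 (valence 4) → 0 H
  atom 3: C, bond orders sum to 3 (valence 4) → 1 H
  atom 4: C, bond orders sum to 4 (valence 4) → 0 H
  atom 5: I (halogen, monovalent) → 0 H
  atom 6: C, bond orders sum to 3 (valence 4) → 1 H
  atom 7: C, bond orders sum to 4 (valence 4) → 0 H
  atom 8: C, bond orders sum to 3 (valence 4) → 1 H
  atom 9: C, bond orders sum to 1 (valence 4) → 3 H
Totals → C:7, H:7, I:1, O:1.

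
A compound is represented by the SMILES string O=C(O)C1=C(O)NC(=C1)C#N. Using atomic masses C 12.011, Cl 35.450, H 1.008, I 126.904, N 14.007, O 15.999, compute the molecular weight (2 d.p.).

152.11 g/mol

First, the molecular formula is C6H4N2O3 (counting implicit H from valence).
  C: 6 × 12.011 = 72.066
  H: 4 × 1.008 = 4.032
  N: 2 × 14.007 = 28.014
  O: 3 × 15.999 = 47.997
Sum: 6×12.011 + 4×1.008 + 2×14.007 + 3×15.999 = 152.109 → 152.11 g/mol.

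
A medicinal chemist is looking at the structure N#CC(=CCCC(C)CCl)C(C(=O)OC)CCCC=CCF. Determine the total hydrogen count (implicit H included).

Walk through each heavy atom and fill implicit hydrogens from standard valence (C 4, N 3, O 2, S 2, halogen 1):
  atom 1: N, bond orders sum to 3 (valence 3) → 0 H
  atom 2: C, bond orders sum to 4 (valence 4) → 0 H
  atom 3: C, bond orders sum to 4 (valence 4) → 0 H
  atom 4: C, bond orders sum to 3 (valence 4) → 1 H
  atom 5: C, bond orders sum to 2 (valence 4) → 2 H
  atom 6: C, bond orders sum to 2 (valence 4) → 2 H
  atom 7: C, bond orders sum to 3 (valence 4) → 1 H
  atom 8: C, bond orders sum to 1 (valence 4) → 3 H
  atom 9: C, bond orders sum to 2 (valence 4) → 2 H
  atom 10: Cl (halogen, monovalent) → 0 H
  atom 11: C, bond orders sum to 3 (valence 4) → 1 H
  atom 12: C, bond orders sum to 4 (valence 4) → 0 H
  atom 13: O, bond orders sum to 2 (valence 2) → 0 H
  atom 14: O, bond orders sum to 2 (valence 2) → 0 H
  atom 15: C, bond orders sum to 1 (valence 4) → 3 H
  atom 16: C, bond orders sum to 2 (valence 4) → 2 H
  atom 17: C, bond orders sum to 2 (valence 4) → 2 H
  atom 18: C, bond orders sum to 2 (valence 4) → 2 H
  atom 19: C, bond orders sum to 3 (valence 4) → 1 H
  atom 20: C, bond orders sum to 3 (valence 4) → 1 H
  atom 21: C, bond orders sum to 2 (valence 4) → 2 H
  atom 22: F (halogen, monovalent) → 0 H
Total hydrogens: 25.

25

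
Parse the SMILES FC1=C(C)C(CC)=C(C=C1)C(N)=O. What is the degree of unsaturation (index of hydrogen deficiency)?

Degree of unsaturation = (number of rings) + (number of π bonds).
Ring closures in the SMILES: 1.
π bonds: 4 double bonds (each 1 DoU) → 4 DoU from unsaturation.
Total DoU = 1 + 4 = 5.

5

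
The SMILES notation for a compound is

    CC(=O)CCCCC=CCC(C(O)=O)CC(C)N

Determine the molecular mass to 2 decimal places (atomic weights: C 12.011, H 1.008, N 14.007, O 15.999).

First, the molecular formula is C14H25NO3 (counting implicit H from valence).
  C: 14 × 12.011 = 168.154
  H: 25 × 1.008 = 25.200
  N: 1 × 14.007 = 14.007
  O: 3 × 15.999 = 47.997
Sum: 14×12.011 + 25×1.008 + 1×14.007 + 3×15.999 = 255.358 → 255.36 g/mol.

255.36 g/mol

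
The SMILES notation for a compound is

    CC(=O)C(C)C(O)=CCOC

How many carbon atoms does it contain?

Count every carbon token in the SMILES (each C, including those in ring-closure positions and inside branches).
Carbon count: 8.

8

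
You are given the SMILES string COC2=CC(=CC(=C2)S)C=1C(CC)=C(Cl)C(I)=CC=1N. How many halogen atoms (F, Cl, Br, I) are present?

2

Halogen atoms appear at heavy-atom positions 15, 17 (1×Cl, 1×I).
Other groups present: 1 ether, 1 primary amine, 1 thiol.
Halogen count: 2.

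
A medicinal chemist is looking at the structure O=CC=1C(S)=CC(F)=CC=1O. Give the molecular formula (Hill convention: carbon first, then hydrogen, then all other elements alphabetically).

C7H5FO2S

Walk through each heavy atom and fill implicit hydrogens from standard valence (C 4, N 3, O 2, S 2, halogen 1):
  atom 1: O, bond orders sum to 2 (valence 2) → 0 H
  atom 2: C, bond orders sum to 3 (valence 4) → 1 H
  atom 3: C, bond orders sum to 4 (valence 4) → 0 H
  atom 4: C, bond orders sum to 4 (valence 4) → 0 H
  atom 5: S, bond orders sum to 1 (valence 2) → 1 H
  atom 6: C, bond orders sum to 3 (valence 4) → 1 H
  atom 7: C, bond orders sum to 4 (valence 4) → 0 H
  atom 8: F (halogen, monovalent) → 0 H
  atom 9: C, bond orders sum to 3 (valence 4) → 1 H
  atom 10: C, bond orders sum to 4 (valence 4) → 0 H
  atom 11: O, bond orders sum to 1 (valence 2) → 1 H
Totals → C:7, H:5, F:1, O:2, S:1.
In Hill order: C7H5FO2S.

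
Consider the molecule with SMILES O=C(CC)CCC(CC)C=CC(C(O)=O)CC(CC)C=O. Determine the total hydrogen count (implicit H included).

28

Walk through each heavy atom and fill implicit hydrogens from standard valence (C 4, N 3, O 2, S 2, halogen 1):
  atom 1: O, bond orders sum to 2 (valence 2) → 0 H
  atom 2: C, bond orders sum to 4 (valence 4) → 0 H
  atom 3: C, bond orders sum to 2 (valence 4) → 2 H
  atom 4: C, bond orders sum to 1 (valence 4) → 3 H
  atom 5: C, bond orders sum to 2 (valence 4) → 2 H
  atom 6: C, bond orders sum to 2 (valence 4) → 2 H
  atom 7: C, bond orders sum to 3 (valence 4) → 1 H
  atom 8: C, bond orders sum to 2 (valence 4) → 2 H
  atom 9: C, bond orders sum to 1 (valence 4) → 3 H
  atom 10: C, bond orders sum to 3 (valence 4) → 1 H
  atom 11: C, bond orders sum to 3 (valence 4) → 1 H
  atom 12: C, bond orders sum to 3 (valence 4) → 1 H
  atom 13: C, bond orders sum to 4 (valence 4) → 0 H
  atom 14: O, bond orders sum to 1 (valence 2) → 1 H
  atom 15: O, bond orders sum to 2 (valence 2) → 0 H
  atom 16: C, bond orders sum to 2 (valence 4) → 2 H
  atom 17: C, bond orders sum to 3 (valence 4) → 1 H
  atom 18: C, bond orders sum to 2 (valence 4) → 2 H
  atom 19: C, bond orders sum to 1 (valence 4) → 3 H
  atom 20: C, bond orders sum to 3 (valence 4) → 1 H
  atom 21: O, bond orders sum to 2 (valence 2) → 0 H
Total hydrogens: 28.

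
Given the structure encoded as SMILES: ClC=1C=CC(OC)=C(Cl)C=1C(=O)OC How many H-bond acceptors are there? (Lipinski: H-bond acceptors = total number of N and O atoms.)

N atoms: 0; O atoms: 3.
Lipinski HBA = 0 + 3 = 3.

3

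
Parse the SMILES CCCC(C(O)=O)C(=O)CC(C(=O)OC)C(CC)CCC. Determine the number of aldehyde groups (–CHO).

Scan the SMILES for the aldehyde motif — none present.
Groups that are present: 1 carboxylic acid, 1 ester, 1 ketone.

0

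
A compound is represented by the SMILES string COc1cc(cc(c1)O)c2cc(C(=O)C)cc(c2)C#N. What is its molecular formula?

C16H13NO3

Walk through each heavy atom and fill implicit hydrogens from standard valence (C 4, N 3, O 2, S 2, halogen 1); for lowercase aromatic atoms, an aromatic c carries 1 H when it has two neighbours and 0 H with three, and aromatic n carries 0 H:
  atom 1: C, bond orders sum to 1 (valence 4) → 3 H
  atom 2: O, bond orders sum to 2 (valence 2) → 0 H
  atom 3: aromatic c, 3 neighbours → 0 H
  atom 4: aromatic c, 2 neighbours → 1 H
  atom 5: aromatic c, 3 neighbours → 0 H
  atom 6: aromatic c, 2 neighbours → 1 H
  atom 7: aromatic c, 3 neighbours → 0 H
  atom 8: aromatic c, 2 neighbours → 1 H
  atom 9: O, bond orders sum to 1 (valence 2) → 1 H
  atom 10: aromatic c, 3 neighbours → 0 H
  atom 11: aromatic c, 2 neighbours → 1 H
  atom 12: aromatic c, 3 neighbours → 0 H
  atom 13: C, bond orders sum to 4 (valence 4) → 0 H
  atom 14: O, bond orders sum to 2 (valence 2) → 0 H
  atom 15: C, bond orders sum to 1 (valence 4) → 3 H
  atom 16: aromatic c, 2 neighbours → 1 H
  atom 17: aromatic c, 3 neighbours → 0 H
  atom 18: aromatic c, 2 neighbours → 1 H
  atom 19: C, bond orders sum to 4 (valence 4) → 0 H
  atom 20: N, bond orders sum to 3 (valence 3) → 0 H
Totals → C:16, H:13, N:1, O:3.
In Hill order: C16H13NO3.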